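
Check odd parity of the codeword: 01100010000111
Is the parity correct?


Number of 1s: 6

No, parity error (6 ones)


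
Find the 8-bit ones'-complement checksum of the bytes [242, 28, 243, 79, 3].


Sum = 595 mod 256 = 83
Complement = 172

172


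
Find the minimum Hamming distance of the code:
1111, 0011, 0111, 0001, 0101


Comparing all pairs, minimum distance: 1
Can detect 0 errors, correct 0 errors

1


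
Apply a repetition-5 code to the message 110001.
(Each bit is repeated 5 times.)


Each bit -> 5 copies

111111111100000000000000011111


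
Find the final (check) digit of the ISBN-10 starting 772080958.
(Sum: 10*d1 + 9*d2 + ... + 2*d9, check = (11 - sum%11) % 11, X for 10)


Weighted sum: 264
264 mod 11 = 0

Check digit: 0


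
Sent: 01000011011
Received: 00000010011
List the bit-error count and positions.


XOR: 01000001000

2 error(s) at position(s): 1, 7


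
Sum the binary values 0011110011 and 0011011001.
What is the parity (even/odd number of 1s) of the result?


0011110011 = 243
0011011001 = 217
Sum = 460 = 111001100
1s count = 5

odd parity (5 ones in 111001100)


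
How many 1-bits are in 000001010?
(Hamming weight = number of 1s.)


Counting 1s in 000001010

2


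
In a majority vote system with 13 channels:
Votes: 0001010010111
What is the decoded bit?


Ones: 6 out of 13
Threshold: 7

0 (6/13 voted 1)


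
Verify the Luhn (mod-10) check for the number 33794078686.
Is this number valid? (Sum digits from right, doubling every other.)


Luhn sum = 62
62 mod 10 = 2

Invalid (Luhn sum mod 10 = 2)


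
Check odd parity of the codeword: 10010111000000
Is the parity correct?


Number of 1s: 5

Yes, parity is correct (5 ones)


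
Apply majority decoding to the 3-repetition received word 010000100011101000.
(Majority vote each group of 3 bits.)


Groups: 010, 000, 100, 011, 101, 000
Majority votes: 000110

000110


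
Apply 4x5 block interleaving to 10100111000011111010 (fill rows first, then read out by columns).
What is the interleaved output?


Matrix:
  10100
  11100
  00111
  11010
Read columns: 11010101111000110010

11010101111000110010


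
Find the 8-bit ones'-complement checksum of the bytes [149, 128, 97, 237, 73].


Sum = 684 mod 256 = 172
Complement = 83

83


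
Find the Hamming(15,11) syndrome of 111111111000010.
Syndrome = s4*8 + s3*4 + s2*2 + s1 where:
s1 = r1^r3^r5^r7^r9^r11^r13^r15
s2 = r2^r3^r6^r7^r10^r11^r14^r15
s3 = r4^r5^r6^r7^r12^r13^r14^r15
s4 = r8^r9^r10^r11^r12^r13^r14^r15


s1=1, s2=1, s3=1, s4=1

Syndrome = 15 (error at position 15)


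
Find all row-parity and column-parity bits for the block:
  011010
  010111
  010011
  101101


Row parities: 1010
Column parities: 110011

Row P: 1010, Col P: 110011, Corner: 0


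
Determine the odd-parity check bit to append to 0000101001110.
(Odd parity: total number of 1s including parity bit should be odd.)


Number of 1s in data: 5
Parity bit: 0

0


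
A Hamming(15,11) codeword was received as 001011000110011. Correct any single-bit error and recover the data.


Syndrome = 0: no error detected

Data: 11100110011 (no errors)


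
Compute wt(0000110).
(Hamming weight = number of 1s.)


Counting 1s in 0000110

2


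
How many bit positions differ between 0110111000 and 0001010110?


XOR: 0111101110
Count of 1s: 7

7


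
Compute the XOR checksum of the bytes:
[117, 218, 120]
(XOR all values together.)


XOR chain: 117 ^ 218 ^ 120 = 215

215


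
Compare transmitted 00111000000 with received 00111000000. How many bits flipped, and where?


XOR: 00000000000

0 errors (received matches sent)


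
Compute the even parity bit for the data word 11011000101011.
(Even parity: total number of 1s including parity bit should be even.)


Number of 1s in data: 8
Parity bit: 0

0


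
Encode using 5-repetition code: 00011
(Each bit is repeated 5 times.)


Each bit -> 5 copies

0000000000000001111111111


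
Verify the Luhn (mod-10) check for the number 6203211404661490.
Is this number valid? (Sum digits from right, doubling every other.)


Luhn sum = 47
47 mod 10 = 7

Invalid (Luhn sum mod 10 = 7)


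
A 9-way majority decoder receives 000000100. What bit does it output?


Ones: 1 out of 9
Threshold: 5

0 (1/9 voted 1)


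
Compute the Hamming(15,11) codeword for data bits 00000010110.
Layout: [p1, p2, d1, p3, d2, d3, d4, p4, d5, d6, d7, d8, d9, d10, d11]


Parity bits: p1=0, p2=0, p3=0, p4=1

000000010010110


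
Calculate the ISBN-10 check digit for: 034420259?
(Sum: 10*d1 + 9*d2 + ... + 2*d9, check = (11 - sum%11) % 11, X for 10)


Weighted sum: 140
140 mod 11 = 8

Check digit: 3


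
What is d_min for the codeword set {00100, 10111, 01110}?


Comparing all pairs, minimum distance: 2
Can detect 1 errors, correct 0 errors

2


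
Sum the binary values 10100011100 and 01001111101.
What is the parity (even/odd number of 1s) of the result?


10100011100 = 1308
01001111101 = 637
Sum = 1945 = 11110011001
1s count = 7

odd parity (7 ones in 11110011001)


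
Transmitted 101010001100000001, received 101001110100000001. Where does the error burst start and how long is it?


XOR: 000011111000000000

Burst at position 4, length 5


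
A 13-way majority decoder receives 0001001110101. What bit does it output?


Ones: 6 out of 13
Threshold: 7

0 (6/13 voted 1)


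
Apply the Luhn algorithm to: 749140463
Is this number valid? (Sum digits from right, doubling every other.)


Luhn sum = 40
40 mod 10 = 0

Valid (Luhn sum mod 10 = 0)


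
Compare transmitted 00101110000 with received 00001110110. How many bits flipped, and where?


XOR: 00100000110

3 error(s) at position(s): 2, 8, 9


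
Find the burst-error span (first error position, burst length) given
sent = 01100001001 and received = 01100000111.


XOR: 00000001110

Burst at position 7, length 3


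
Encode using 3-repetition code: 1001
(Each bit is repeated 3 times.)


Each bit -> 3 copies

111000000111


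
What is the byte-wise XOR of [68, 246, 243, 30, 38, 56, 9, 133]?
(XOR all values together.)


XOR chain: 68 ^ 246 ^ 243 ^ 30 ^ 38 ^ 56 ^ 9 ^ 133 = 205

205


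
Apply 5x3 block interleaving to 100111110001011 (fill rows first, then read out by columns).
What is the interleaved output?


Matrix:
  100
  111
  110
  001
  011
Read columns: 111000110101011

111000110101011


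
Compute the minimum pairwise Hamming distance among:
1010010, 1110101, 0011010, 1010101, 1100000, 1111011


Comparing all pairs, minimum distance: 1
Can detect 0 errors, correct 0 errors

1


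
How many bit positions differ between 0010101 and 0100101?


XOR: 0110000
Count of 1s: 2

2


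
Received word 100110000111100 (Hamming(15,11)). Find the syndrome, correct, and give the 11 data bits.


Syndrome = 0: no error detected

Data: 01000111100 (no errors)


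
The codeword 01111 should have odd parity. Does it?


Number of 1s: 4

No, parity error (4 ones)


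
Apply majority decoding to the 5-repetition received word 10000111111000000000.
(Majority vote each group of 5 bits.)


Groups: 10000, 11111, 10000, 00000
Majority votes: 0100

0100


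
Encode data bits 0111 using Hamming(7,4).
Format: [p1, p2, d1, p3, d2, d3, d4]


Parity bits: p1=0, p2=0, p3=1

0001111


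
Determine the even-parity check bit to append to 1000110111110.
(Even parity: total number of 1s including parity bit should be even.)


Number of 1s in data: 8
Parity bit: 0

0


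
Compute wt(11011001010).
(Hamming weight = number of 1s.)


Counting 1s in 11011001010

6


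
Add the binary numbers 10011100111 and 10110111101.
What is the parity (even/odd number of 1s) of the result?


10011100111 = 1255
10110111101 = 1469
Sum = 2724 = 101010100100
1s count = 5

odd parity (5 ones in 101010100100)


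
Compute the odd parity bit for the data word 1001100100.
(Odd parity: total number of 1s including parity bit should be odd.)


Number of 1s in data: 4
Parity bit: 1

1


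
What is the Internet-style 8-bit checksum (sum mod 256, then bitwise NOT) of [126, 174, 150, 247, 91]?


Sum = 788 mod 256 = 20
Complement = 235

235


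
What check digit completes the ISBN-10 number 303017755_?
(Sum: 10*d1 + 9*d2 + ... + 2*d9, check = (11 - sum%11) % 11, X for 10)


Weighted sum: 148
148 mod 11 = 5

Check digit: 6


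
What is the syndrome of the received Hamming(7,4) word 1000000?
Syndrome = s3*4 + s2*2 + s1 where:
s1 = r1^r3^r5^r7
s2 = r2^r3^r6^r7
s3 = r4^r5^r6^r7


s1=1, s2=0, s3=0

Syndrome = 1 (error at position 1)


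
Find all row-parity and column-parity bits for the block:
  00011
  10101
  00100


Row parities: 011
Column parities: 10010

Row P: 011, Col P: 10010, Corner: 0


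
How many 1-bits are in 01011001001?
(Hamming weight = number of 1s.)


Counting 1s in 01011001001

5


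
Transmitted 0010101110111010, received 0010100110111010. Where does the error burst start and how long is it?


XOR: 0000001000000000

Burst at position 6, length 1


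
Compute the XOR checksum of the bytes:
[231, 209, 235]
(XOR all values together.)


XOR chain: 231 ^ 209 ^ 235 = 221

221


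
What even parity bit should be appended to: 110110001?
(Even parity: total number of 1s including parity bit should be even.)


Number of 1s in data: 5
Parity bit: 1

1


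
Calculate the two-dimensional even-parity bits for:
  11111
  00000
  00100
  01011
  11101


Row parities: 10110
Column parities: 01101

Row P: 10110, Col P: 01101, Corner: 1


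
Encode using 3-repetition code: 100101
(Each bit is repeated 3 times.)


Each bit -> 3 copies

111000000111000111


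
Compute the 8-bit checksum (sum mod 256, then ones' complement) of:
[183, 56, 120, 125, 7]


Sum = 491 mod 256 = 235
Complement = 20

20


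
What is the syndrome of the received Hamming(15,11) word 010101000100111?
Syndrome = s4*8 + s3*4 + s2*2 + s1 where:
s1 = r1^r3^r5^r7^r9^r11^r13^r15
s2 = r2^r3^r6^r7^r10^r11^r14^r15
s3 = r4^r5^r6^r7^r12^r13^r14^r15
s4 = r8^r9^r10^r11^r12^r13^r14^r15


s1=0, s2=1, s3=1, s4=0

Syndrome = 6 (error at position 6)


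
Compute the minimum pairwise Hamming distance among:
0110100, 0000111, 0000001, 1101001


Comparing all pairs, minimum distance: 2
Can detect 1 errors, correct 0 errors

2


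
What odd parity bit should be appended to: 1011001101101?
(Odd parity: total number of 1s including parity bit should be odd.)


Number of 1s in data: 8
Parity bit: 1

1


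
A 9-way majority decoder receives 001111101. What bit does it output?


Ones: 6 out of 9
Threshold: 5

1 (6/9 voted 1)


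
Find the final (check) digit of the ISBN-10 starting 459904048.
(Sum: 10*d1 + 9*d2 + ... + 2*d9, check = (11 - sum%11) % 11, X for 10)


Weighted sum: 268
268 mod 11 = 4

Check digit: 7


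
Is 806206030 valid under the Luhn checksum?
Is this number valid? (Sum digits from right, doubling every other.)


Luhn sum = 27
27 mod 10 = 7

Invalid (Luhn sum mod 10 = 7)


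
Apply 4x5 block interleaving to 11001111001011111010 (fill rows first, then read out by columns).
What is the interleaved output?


Matrix:
  11001
  11100
  10111
  11010
Read columns: 11111101011000111010

11111101011000111010


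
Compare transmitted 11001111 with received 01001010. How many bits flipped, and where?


XOR: 10000101

3 error(s) at position(s): 0, 5, 7


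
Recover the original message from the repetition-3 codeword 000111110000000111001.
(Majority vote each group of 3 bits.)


Groups: 000, 111, 110, 000, 000, 111, 001
Majority votes: 0110010

0110010


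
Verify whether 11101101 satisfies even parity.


Number of 1s: 6

Yes, parity is correct (6 ones)


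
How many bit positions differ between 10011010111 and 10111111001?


XOR: 00100101110
Count of 1s: 5

5


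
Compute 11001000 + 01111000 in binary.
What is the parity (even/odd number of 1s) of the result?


11001000 = 200
01111000 = 120
Sum = 320 = 101000000
1s count = 2

even parity (2 ones in 101000000)


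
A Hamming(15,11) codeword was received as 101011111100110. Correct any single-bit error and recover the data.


Syndrome = 14: error at position 14

Data: 11111100100 (corrected bit 14)


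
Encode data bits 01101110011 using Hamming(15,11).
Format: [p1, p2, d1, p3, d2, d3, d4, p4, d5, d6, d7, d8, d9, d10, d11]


Parity bits: p1=0, p2=1, p3=0, p4=1

010011011110011


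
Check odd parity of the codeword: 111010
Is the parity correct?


Number of 1s: 4

No, parity error (4 ones)


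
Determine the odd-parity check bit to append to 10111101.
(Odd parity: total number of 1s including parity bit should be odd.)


Number of 1s in data: 6
Parity bit: 1

1


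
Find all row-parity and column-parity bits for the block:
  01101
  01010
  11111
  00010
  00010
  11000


Row parities: 101110
Column parities: 00000

Row P: 101110, Col P: 00000, Corner: 0


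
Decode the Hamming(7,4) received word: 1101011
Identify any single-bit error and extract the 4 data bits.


Syndrome = 6: error at position 6

Data: 0001 (corrected bit 6)


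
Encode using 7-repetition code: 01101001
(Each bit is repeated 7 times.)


Each bit -> 7 copies

00000001111111111111100000001111111000000000000001111111


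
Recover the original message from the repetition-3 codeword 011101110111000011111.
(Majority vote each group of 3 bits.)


Groups: 011, 101, 110, 111, 000, 011, 111
Majority votes: 1111011

1111011


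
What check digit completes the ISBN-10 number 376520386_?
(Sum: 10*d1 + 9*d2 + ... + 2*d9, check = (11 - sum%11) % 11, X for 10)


Weighted sum: 236
236 mod 11 = 5

Check digit: 6


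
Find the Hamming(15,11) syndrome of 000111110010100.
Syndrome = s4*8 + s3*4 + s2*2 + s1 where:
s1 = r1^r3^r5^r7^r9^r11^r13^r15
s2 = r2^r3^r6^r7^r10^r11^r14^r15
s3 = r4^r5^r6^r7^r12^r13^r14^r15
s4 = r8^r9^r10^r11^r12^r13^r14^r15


s1=0, s2=1, s3=1, s4=1

Syndrome = 14 (error at position 14)


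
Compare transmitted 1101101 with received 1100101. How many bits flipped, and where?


XOR: 0001000

1 error(s) at position(s): 3


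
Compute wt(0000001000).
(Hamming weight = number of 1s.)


Counting 1s in 0000001000

1


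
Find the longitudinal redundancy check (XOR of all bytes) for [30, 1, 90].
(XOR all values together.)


XOR chain: 30 ^ 1 ^ 90 = 69

69


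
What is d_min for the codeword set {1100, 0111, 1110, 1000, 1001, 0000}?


Comparing all pairs, minimum distance: 1
Can detect 0 errors, correct 0 errors

1


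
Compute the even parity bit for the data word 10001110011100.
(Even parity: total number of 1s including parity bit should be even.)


Number of 1s in data: 7
Parity bit: 1

1


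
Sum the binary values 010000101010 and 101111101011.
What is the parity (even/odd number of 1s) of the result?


010000101010 = 1066
101111101011 = 3051
Sum = 4117 = 1000000010101
1s count = 4

even parity (4 ones in 1000000010101)


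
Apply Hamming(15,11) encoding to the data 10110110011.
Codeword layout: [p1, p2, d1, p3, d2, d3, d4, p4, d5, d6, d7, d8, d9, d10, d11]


Parity bits: p1=0, p2=1, p3=0, p4=0

011001100110011


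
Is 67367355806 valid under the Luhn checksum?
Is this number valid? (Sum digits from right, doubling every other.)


Luhn sum = 50
50 mod 10 = 0

Valid (Luhn sum mod 10 = 0)


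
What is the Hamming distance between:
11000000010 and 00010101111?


XOR: 11010101101
Count of 1s: 7

7


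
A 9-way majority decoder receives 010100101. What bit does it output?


Ones: 4 out of 9
Threshold: 5

0 (4/9 voted 1)


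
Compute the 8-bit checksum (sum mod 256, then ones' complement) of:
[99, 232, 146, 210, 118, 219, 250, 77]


Sum = 1351 mod 256 = 71
Complement = 184

184


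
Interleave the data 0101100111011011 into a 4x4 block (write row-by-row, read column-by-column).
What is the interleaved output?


Matrix:
  0101
  1001
  1101
  1011
Read columns: 0111101000011111

0111101000011111


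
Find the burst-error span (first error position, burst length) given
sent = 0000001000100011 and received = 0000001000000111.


XOR: 0000000000100100

Burst at position 10, length 4


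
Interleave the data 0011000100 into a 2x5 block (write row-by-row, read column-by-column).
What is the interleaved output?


Matrix:
  00110
  00100
Read columns: 0000111000

0000111000


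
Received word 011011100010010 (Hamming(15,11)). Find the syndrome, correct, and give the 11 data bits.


Syndrome = 0: no error detected

Data: 11110010010 (no errors)


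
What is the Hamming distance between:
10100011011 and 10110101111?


XOR: 00010110100
Count of 1s: 4

4


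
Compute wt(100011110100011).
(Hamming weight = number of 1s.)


Counting 1s in 100011110100011

8


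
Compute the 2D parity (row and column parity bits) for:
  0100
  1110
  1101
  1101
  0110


Row parities: 11110
Column parities: 1100

Row P: 11110, Col P: 1100, Corner: 0


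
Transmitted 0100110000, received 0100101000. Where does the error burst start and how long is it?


XOR: 0000011000

Burst at position 5, length 2


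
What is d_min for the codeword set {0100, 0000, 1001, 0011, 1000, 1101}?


Comparing all pairs, minimum distance: 1
Can detect 0 errors, correct 0 errors

1


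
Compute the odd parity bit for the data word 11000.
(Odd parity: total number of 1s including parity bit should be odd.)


Number of 1s in data: 2
Parity bit: 1

1


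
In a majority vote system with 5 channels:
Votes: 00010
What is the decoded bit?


Ones: 1 out of 5
Threshold: 3

0 (1/5 voted 1)


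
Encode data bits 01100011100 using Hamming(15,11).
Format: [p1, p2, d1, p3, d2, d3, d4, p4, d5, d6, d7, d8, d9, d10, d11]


Parity bits: p1=1, p2=0, p3=0, p4=1

100011010011100


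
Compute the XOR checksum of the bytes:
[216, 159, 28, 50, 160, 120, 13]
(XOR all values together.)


XOR chain: 216 ^ 159 ^ 28 ^ 50 ^ 160 ^ 120 ^ 13 = 188

188


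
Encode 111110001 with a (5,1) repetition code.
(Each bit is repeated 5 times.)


Each bit -> 5 copies

111111111111111111111111100000000000000011111


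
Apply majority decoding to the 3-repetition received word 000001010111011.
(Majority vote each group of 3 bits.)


Groups: 000, 001, 010, 111, 011
Majority votes: 00011

00011


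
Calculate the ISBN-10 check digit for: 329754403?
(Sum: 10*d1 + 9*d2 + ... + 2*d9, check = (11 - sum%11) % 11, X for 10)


Weighted sum: 241
241 mod 11 = 10

Check digit: 1


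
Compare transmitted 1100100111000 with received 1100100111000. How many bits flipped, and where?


XOR: 0000000000000

0 errors (received matches sent)


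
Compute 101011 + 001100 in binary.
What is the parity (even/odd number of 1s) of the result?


101011 = 43
001100 = 12
Sum = 55 = 110111
1s count = 5

odd parity (5 ones in 110111)


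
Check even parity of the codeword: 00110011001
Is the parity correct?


Number of 1s: 5

No, parity error (5 ones)


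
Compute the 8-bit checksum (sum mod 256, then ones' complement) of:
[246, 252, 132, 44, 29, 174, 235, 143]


Sum = 1255 mod 256 = 231
Complement = 24

24


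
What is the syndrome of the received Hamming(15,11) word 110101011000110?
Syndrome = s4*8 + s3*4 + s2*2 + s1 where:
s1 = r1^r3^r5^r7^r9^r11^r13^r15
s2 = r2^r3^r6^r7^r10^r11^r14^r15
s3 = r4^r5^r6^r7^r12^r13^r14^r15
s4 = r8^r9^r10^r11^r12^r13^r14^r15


s1=1, s2=1, s3=0, s4=0

Syndrome = 3 (error at position 3)


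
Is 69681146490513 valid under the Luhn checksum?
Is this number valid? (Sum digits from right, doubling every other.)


Luhn sum = 67
67 mod 10 = 7

Invalid (Luhn sum mod 10 = 7)


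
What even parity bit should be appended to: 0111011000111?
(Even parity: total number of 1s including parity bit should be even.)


Number of 1s in data: 8
Parity bit: 0

0


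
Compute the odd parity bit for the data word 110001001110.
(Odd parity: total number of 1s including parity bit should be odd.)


Number of 1s in data: 6
Parity bit: 1

1


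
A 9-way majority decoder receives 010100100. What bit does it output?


Ones: 3 out of 9
Threshold: 5

0 (3/9 voted 1)


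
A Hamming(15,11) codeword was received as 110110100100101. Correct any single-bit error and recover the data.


Syndrome = 13: error at position 13

Data: 01010100001 (corrected bit 13)


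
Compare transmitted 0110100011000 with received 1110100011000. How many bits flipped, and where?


XOR: 1000000000000

1 error(s) at position(s): 0


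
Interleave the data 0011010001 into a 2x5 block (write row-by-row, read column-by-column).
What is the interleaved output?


Matrix:
  00110
  10001
Read columns: 0100101001

0100101001


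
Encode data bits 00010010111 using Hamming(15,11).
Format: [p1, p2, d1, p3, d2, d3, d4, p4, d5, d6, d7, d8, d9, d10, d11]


Parity bits: p1=0, p2=0, p3=0, p4=0

000000100010111


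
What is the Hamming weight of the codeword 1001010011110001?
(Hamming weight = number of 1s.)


Counting 1s in 1001010011110001

8


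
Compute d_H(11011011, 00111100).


XOR: 11100111
Count of 1s: 6

6


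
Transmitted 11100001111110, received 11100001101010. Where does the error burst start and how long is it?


XOR: 00000000010100

Burst at position 9, length 3


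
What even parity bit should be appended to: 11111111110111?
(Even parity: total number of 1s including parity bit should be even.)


Number of 1s in data: 13
Parity bit: 1

1


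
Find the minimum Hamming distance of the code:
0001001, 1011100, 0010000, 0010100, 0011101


Comparing all pairs, minimum distance: 1
Can detect 0 errors, correct 0 errors

1


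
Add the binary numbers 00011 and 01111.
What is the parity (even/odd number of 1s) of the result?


00011 = 3
01111 = 15
Sum = 18 = 10010
1s count = 2

even parity (2 ones in 10010)


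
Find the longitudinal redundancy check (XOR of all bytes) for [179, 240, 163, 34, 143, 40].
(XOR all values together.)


XOR chain: 179 ^ 240 ^ 163 ^ 34 ^ 143 ^ 40 = 101

101


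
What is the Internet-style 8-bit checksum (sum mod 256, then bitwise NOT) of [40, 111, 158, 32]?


Sum = 341 mod 256 = 85
Complement = 170

170


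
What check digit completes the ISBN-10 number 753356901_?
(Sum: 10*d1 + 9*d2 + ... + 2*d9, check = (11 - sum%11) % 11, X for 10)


Weighted sum: 258
258 mod 11 = 5

Check digit: 6


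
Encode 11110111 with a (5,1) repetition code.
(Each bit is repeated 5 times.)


Each bit -> 5 copies

1111111111111111111100000111111111111111


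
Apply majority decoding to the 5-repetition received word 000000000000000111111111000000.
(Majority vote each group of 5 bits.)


Groups: 00000, 00000, 00000, 11111, 11110, 00000
Majority votes: 000110

000110


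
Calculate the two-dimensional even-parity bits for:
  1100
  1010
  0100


Row parities: 001
Column parities: 0010

Row P: 001, Col P: 0010, Corner: 1


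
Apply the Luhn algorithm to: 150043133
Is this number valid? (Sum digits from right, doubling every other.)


Luhn sum = 22
22 mod 10 = 2

Invalid (Luhn sum mod 10 = 2)


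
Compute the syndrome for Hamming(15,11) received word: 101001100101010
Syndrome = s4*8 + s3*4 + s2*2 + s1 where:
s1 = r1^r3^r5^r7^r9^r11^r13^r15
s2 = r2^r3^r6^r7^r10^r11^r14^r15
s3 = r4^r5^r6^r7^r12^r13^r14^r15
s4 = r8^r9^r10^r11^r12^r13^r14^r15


s1=1, s2=1, s3=0, s4=1

Syndrome = 11 (error at position 11)


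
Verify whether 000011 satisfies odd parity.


Number of 1s: 2

No, parity error (2 ones)


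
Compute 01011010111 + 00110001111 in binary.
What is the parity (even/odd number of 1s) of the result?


01011010111 = 727
00110001111 = 399
Sum = 1126 = 10001100110
1s count = 5

odd parity (5 ones in 10001100110)


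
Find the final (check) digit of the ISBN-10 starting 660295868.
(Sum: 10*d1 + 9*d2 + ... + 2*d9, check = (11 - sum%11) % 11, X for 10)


Weighted sum: 273
273 mod 11 = 9

Check digit: 2


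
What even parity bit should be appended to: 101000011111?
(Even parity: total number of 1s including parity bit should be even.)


Number of 1s in data: 7
Parity bit: 1

1


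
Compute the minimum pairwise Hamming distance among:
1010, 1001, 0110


Comparing all pairs, minimum distance: 2
Can detect 1 errors, correct 0 errors

2


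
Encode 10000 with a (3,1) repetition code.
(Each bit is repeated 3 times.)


Each bit -> 3 copies

111000000000000


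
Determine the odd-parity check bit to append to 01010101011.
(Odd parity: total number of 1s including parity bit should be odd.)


Number of 1s in data: 6
Parity bit: 1

1


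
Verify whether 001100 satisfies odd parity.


Number of 1s: 2

No, parity error (2 ones)


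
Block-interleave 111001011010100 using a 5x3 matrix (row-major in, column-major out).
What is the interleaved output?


Matrix:
  111
  001
  011
  010
  100
Read columns: 100011011011100

100011011011100


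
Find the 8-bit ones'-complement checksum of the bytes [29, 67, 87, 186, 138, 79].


Sum = 586 mod 256 = 74
Complement = 181

181


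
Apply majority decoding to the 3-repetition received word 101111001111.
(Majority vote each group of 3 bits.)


Groups: 101, 111, 001, 111
Majority votes: 1101

1101


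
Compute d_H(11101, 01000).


XOR: 10101
Count of 1s: 3

3


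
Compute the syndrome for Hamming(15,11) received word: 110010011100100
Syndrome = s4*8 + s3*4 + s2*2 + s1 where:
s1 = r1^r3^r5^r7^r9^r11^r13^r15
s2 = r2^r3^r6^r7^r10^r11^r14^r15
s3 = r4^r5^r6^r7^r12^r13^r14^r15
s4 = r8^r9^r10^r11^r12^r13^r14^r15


s1=0, s2=0, s3=0, s4=0

Syndrome = 0 (no error)


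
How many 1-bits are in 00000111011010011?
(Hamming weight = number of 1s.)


Counting 1s in 00000111011010011

8


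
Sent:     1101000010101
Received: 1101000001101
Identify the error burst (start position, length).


XOR: 0000000011000

Burst at position 8, length 2


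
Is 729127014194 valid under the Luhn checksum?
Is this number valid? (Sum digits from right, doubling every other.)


Luhn sum = 51
51 mod 10 = 1

Invalid (Luhn sum mod 10 = 1)


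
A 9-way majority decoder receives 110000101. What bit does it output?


Ones: 4 out of 9
Threshold: 5

0 (4/9 voted 1)


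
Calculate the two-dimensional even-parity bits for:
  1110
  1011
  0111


Row parities: 111
Column parities: 0010

Row P: 111, Col P: 0010, Corner: 1


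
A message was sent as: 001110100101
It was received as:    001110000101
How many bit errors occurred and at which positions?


XOR: 000000100000

1 error(s) at position(s): 6


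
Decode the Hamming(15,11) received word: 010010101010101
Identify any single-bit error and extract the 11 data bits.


Syndrome = 0: no error detected

Data: 01011010101 (no errors)


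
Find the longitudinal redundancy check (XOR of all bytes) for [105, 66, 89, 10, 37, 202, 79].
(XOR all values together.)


XOR chain: 105 ^ 66 ^ 89 ^ 10 ^ 37 ^ 202 ^ 79 = 216

216


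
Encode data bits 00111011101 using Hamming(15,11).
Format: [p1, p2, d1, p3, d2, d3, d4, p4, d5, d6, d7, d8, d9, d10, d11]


Parity bits: p1=1, p2=0, p3=1, p4=1

100101111011101


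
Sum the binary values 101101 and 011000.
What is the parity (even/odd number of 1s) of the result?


101101 = 45
011000 = 24
Sum = 69 = 1000101
1s count = 3

odd parity (3 ones in 1000101)


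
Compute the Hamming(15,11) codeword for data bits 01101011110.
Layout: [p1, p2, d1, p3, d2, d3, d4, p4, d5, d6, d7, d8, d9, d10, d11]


Parity bits: p1=0, p2=1, p3=1, p4=1

010111011011110


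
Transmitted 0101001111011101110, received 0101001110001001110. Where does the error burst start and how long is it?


XOR: 0000000001010100000

Burst at position 9, length 5


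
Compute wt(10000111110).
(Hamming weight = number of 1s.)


Counting 1s in 10000111110

6


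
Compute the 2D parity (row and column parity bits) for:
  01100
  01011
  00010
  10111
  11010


Row parities: 01101
Column parities: 01000

Row P: 01101, Col P: 01000, Corner: 1


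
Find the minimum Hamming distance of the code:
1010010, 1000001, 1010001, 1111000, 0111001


Comparing all pairs, minimum distance: 1
Can detect 0 errors, correct 0 errors

1


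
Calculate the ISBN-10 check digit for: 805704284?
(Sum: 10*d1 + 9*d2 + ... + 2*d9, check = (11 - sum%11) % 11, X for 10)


Weighted sum: 229
229 mod 11 = 9

Check digit: 2


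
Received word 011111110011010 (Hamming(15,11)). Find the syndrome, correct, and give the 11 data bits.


Syndrome = 0: no error detected

Data: 11110011010 (no errors)


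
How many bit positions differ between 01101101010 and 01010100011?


XOR: 00111001001
Count of 1s: 5

5


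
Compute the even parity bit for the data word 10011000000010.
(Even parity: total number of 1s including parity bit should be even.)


Number of 1s in data: 4
Parity bit: 0

0


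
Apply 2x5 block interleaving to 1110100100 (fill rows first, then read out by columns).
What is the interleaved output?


Matrix:
  11101
  00100
Read columns: 1010110010

1010110010


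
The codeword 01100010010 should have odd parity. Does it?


Number of 1s: 4

No, parity error (4 ones)


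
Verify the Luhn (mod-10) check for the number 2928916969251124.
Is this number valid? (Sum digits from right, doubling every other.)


Luhn sum = 79
79 mod 10 = 9

Invalid (Luhn sum mod 10 = 9)


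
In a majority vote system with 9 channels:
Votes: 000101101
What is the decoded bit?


Ones: 4 out of 9
Threshold: 5

0 (4/9 voted 1)


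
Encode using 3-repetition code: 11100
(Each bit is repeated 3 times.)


Each bit -> 3 copies

111111111000000


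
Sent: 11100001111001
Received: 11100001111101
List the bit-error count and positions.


XOR: 00000000000100

1 error(s) at position(s): 11


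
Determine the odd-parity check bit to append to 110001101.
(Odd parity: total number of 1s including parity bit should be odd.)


Number of 1s in data: 5
Parity bit: 0

0


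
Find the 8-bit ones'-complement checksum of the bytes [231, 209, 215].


Sum = 655 mod 256 = 143
Complement = 112

112


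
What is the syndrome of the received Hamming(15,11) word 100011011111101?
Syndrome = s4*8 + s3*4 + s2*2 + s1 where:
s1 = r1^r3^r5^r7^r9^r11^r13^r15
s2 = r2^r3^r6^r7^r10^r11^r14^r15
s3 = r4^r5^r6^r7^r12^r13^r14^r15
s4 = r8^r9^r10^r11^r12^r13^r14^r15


s1=0, s2=0, s3=1, s4=1

Syndrome = 12 (error at position 12)


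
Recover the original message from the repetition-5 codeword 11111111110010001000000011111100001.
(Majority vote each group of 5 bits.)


Groups: 11111, 11111, 00100, 01000, 00001, 11111, 00001
Majority votes: 1100010

1100010


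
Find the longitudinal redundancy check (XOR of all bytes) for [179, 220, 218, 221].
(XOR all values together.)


XOR chain: 179 ^ 220 ^ 218 ^ 221 = 104

104


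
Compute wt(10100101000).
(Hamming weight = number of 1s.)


Counting 1s in 10100101000

4


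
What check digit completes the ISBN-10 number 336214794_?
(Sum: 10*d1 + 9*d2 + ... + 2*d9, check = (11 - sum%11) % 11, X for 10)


Weighted sum: 208
208 mod 11 = 10

Check digit: 1


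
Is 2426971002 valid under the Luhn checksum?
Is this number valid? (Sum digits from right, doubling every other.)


Luhn sum = 38
38 mod 10 = 8

Invalid (Luhn sum mod 10 = 8)


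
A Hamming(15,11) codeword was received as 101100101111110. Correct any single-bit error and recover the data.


Syndrome = 6: error at position 6

Data: 10111111110 (corrected bit 6)


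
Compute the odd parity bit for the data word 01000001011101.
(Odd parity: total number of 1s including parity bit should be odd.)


Number of 1s in data: 6
Parity bit: 1

1


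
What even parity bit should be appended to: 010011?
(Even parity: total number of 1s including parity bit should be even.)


Number of 1s in data: 3
Parity bit: 1

1


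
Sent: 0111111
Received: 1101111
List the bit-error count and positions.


XOR: 1010000

2 error(s) at position(s): 0, 2


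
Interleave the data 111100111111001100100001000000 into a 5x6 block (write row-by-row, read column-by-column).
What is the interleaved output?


Matrix:
  111100
  111111
  001100
  100001
  000000
Read columns: 110101100011100111000100001010

110101100011100111000100001010


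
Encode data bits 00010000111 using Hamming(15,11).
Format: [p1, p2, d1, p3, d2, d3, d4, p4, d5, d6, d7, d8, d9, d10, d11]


Parity bits: p1=1, p2=1, p3=0, p4=1

110000110000111


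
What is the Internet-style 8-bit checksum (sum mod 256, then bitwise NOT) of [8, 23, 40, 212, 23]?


Sum = 306 mod 256 = 50
Complement = 205

205


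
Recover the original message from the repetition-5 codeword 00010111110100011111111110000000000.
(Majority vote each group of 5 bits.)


Groups: 00010, 11111, 01000, 11111, 11111, 00000, 00000
Majority votes: 0101100

0101100


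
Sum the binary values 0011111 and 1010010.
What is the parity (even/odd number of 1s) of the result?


0011111 = 31
1010010 = 82
Sum = 113 = 1110001
1s count = 4

even parity (4 ones in 1110001)


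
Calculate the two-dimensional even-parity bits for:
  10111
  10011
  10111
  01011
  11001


Row parities: 01011
Column parities: 00001

Row P: 01011, Col P: 00001, Corner: 1


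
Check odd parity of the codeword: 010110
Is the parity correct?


Number of 1s: 3

Yes, parity is correct (3 ones)


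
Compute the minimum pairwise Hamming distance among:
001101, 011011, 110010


Comparing all pairs, minimum distance: 3
Can detect 2 errors, correct 1 errors

3


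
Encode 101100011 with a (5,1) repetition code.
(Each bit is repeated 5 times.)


Each bit -> 5 copies

111110000011111111110000000000000001111111111


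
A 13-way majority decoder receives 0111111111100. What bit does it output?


Ones: 10 out of 13
Threshold: 7

1 (10/13 voted 1)


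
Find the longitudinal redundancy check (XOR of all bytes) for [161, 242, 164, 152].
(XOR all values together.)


XOR chain: 161 ^ 242 ^ 164 ^ 152 = 111

111


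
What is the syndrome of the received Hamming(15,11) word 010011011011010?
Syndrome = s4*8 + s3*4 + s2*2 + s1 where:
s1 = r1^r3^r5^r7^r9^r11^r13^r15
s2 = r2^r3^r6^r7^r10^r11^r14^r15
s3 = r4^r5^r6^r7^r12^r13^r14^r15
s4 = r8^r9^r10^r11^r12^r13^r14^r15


s1=1, s2=0, s3=0, s4=1

Syndrome = 9 (error at position 9)


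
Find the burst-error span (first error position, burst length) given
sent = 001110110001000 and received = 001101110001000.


XOR: 000011000000000

Burst at position 4, length 2


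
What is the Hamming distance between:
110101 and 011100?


XOR: 101001
Count of 1s: 3

3


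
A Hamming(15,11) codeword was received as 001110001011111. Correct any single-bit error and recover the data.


Syndrome = 0: no error detected

Data: 11001011111 (no errors)


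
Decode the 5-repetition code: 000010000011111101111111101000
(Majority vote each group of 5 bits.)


Groups: 00001, 00000, 11111, 10111, 11111, 01000
Majority votes: 001110

001110


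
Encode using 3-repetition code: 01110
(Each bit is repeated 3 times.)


Each bit -> 3 copies

000111111111000


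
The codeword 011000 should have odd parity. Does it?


Number of 1s: 2

No, parity error (2 ones)


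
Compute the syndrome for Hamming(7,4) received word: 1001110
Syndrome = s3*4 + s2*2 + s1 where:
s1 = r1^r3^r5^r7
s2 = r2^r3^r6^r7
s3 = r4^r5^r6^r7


s1=0, s2=1, s3=1

Syndrome = 6 (error at position 6)


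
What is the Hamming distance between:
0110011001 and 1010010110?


XOR: 1100001111
Count of 1s: 6

6


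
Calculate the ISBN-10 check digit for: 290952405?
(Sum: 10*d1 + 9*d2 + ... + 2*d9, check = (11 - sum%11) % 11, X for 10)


Weighted sum: 230
230 mod 11 = 10

Check digit: 1


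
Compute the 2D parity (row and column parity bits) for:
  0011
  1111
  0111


Row parities: 001
Column parities: 1011

Row P: 001, Col P: 1011, Corner: 1


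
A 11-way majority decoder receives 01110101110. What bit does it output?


Ones: 7 out of 11
Threshold: 6

1 (7/11 voted 1)


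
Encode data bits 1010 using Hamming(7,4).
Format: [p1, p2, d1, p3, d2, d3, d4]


Parity bits: p1=1, p2=0, p3=1

1011010


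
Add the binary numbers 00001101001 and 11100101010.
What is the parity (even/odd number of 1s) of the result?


00001101001 = 105
11100101010 = 1834
Sum = 1939 = 11110010011
1s count = 7

odd parity (7 ones in 11110010011)


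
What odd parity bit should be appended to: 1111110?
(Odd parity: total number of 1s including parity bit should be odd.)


Number of 1s in data: 6
Parity bit: 1

1


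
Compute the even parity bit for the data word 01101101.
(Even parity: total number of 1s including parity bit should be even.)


Number of 1s in data: 5
Parity bit: 1

1


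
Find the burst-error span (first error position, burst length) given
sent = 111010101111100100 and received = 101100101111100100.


XOR: 010110000000000000

Burst at position 1, length 4


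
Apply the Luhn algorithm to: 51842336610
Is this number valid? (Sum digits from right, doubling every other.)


Luhn sum = 45
45 mod 10 = 5

Invalid (Luhn sum mod 10 = 5)


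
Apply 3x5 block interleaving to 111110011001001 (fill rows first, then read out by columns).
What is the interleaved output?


Matrix:
  11111
  00110
  01001
Read columns: 100101110110101

100101110110101


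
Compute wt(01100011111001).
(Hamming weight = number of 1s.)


Counting 1s in 01100011111001

8


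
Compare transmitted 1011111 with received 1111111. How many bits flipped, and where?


XOR: 0100000

1 error(s) at position(s): 1


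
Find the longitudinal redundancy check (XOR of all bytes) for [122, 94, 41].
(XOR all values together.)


XOR chain: 122 ^ 94 ^ 41 = 13

13


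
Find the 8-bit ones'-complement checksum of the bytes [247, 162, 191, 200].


Sum = 800 mod 256 = 32
Complement = 223

223


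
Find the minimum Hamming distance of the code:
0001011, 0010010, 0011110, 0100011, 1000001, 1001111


Comparing all pairs, minimum distance: 2
Can detect 1 errors, correct 0 errors

2


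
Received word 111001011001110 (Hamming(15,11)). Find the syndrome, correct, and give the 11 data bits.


Syndrome = 8: error at position 8

Data: 10101001110 (corrected bit 8)


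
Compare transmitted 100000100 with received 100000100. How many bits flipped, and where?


XOR: 000000000

0 errors (received matches sent)


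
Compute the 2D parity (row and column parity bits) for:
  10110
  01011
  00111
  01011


Row parities: 1111
Column parities: 10001

Row P: 1111, Col P: 10001, Corner: 0


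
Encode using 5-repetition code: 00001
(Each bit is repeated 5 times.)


Each bit -> 5 copies

0000000000000000000011111


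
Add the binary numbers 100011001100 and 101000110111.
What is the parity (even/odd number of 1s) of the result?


100011001100 = 2252
101000110111 = 2615
Sum = 4867 = 1001100000011
1s count = 5

odd parity (5 ones in 1001100000011)


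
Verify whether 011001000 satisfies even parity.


Number of 1s: 3

No, parity error (3 ones)


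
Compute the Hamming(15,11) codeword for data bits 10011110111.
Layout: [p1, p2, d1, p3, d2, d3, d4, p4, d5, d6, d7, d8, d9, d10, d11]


Parity bits: p1=0, p2=0, p3=0, p4=0

001000101110111


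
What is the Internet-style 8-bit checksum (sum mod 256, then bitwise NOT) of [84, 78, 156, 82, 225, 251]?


Sum = 876 mod 256 = 108
Complement = 147

147
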